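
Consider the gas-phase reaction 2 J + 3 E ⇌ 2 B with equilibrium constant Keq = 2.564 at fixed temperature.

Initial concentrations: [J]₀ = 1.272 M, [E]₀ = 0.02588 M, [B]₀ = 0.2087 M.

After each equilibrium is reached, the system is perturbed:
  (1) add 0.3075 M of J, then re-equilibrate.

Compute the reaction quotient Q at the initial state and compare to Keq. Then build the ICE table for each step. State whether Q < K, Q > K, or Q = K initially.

Q₀ = 1553 vs Keq = 2.564 ⇒ Q>K, reverse
Step 1:
                  J         E         B
  I           1.272   0.02588    0.2087
  C         0.08272    0.1241  -0.08272
  E           1.355      0.15     0.126
  solve Keq expr → x = -0.04136; check Q = 2.564
Then add 0.3075 M of J.
Step 2:
                  J         E         B
  I           1.662      0.15     0.126
  C       -0.008535   -0.0128  0.008535
  E           1.654    0.1372    0.1345
  solve Keq expr → x = 0.004268; check Q = 2.564

Q₀ = 1553; Q > K (proceeds reverse)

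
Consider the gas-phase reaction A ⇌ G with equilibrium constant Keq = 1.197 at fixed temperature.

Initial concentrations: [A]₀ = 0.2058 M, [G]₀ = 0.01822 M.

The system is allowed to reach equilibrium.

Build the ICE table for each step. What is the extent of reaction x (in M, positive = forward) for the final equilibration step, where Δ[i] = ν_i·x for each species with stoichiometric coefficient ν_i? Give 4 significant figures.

Q₀ = 0.08853 vs Keq = 1.197 ⇒ Q<K, forward
Step 1:
                   A          G
  init        0.2058    0.01822
  Δ          -0.1038     0.1038
  eq           0.102     0.1221
  solve Keq expr → x = 0.1038; check Q = 1.197

x = 0.1038 M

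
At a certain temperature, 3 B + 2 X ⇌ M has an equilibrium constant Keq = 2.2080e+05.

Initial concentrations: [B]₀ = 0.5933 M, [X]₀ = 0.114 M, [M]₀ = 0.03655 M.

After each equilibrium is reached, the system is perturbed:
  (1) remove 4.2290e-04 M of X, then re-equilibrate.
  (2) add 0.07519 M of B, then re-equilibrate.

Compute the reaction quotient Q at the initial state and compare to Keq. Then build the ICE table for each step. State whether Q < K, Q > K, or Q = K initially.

Q₀ = 13.47; Q < K (proceeds forward)

Q₀ = 13.47 vs Keq = 2.2080e+05 ⇒ Q<K, forward
Step 1:
                    B           X           M
  I            0.5933       0.114     0.03655
  C           -0.1675     -0.1117     0.05584
  E            0.4258    0.002328     0.09239
  solve Keq expr → x = 0.05584; check Q = 2.2080e+05
Then remove 4.2290e-04 M of X.
Step 2:
                    B           X           M
  I            0.4258    0.001905     0.09239
  C        6.2279e-04  4.1519e-04 -2.0760e-04
  E            0.4264     0.00232     0.09218
  solve Keq expr → x = -2.0760e-04; check Q = 2.2080e+05
Then add 0.07519 M of B.
Step 3:
                    B           X           M
  I            0.5016     0.00232     0.09218
  C       -7.4277e-04 -4.9518e-04  2.4759e-04
  E            0.5009    0.001825     0.09243
  solve Keq expr → x = 2.4759e-04; check Q = 2.2080e+05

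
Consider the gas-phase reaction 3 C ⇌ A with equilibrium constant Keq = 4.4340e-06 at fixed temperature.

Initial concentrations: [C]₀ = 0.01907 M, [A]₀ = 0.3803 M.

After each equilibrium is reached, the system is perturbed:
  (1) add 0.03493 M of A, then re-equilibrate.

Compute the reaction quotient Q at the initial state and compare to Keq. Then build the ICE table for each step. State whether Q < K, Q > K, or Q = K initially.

Q₀ = 5.4837e+04 vs Keq = 4.4340e-06 ⇒ Q>K, reverse
Step 1:
                  C         A
  Initial   0.01907    0.3803
  Change      1.141   -0.3803
  Equil        1.16 6.9201e-06
  solve Keq expr → x = -0.3803; check Q = 4.4340e-06
Then add 0.03493 M of A.
Step 2:
                  C         A
  Initial      1.16   0.03494
  Change     0.1048  -0.03493
  Equil       1.265 8.9700e-06
  solve Keq expr → x = -0.03493; check Q = 4.4340e-06

Q₀ = 5.4837e+04; Q > K (proceeds reverse)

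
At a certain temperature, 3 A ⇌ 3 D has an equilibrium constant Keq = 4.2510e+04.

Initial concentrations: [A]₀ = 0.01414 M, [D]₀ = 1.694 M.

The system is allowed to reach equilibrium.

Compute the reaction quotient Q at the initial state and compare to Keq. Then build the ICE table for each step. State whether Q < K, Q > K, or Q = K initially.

Q₀ = 1.7195e+06; Q > K (proceeds reverse)

Q₀ = 1.7195e+06 vs Keq = 4.2510e+04 ⇒ Q>K, reverse
Step 1:
                  A         D
  Initial   0.01414     1.694
  Change    0.03344  -0.03344
  Equil     0.04758     1.661
  solve Keq expr → x = -0.01115; check Q = 4.2510e+04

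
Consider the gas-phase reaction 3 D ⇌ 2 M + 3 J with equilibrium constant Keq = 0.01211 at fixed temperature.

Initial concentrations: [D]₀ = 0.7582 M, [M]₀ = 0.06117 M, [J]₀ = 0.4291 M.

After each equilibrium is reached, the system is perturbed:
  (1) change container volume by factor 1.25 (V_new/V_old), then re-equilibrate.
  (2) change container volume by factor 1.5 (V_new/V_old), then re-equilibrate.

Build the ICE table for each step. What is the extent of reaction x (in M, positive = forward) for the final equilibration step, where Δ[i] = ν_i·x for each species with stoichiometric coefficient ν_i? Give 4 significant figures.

Q₀ = 6.7827e-04 vs Keq = 0.01211 ⇒ Q<K, forward
Step 1:
                   D          M          J
  I           0.7582    0.06117     0.4291
  C          -0.1176    0.07841     0.1176
  E           0.6406     0.1396     0.5467
  solve Keq expr → x = 0.0392; check Q = 0.01211
Then change container volume by factor 1.25 (V_new/V_old).
Step 2:
                   D          M          J
  I           0.5125     0.1117     0.4374
  C         -0.01859    0.01239    0.01859
  E           0.4939     0.1241      0.456
  solve Keq expr → x = 0.006197; check Q = 0.01211
Then change container volume by factor 1.5 (V_new/V_old).
Step 3:
                   D          M          J
  I           0.3293     0.0827      0.304
  C         -0.02407    0.01604    0.02407
  E           0.3052    0.09875      0.328
  solve Keq expr → x = 0.008022; check Q = 0.01211

x = 0.008022 M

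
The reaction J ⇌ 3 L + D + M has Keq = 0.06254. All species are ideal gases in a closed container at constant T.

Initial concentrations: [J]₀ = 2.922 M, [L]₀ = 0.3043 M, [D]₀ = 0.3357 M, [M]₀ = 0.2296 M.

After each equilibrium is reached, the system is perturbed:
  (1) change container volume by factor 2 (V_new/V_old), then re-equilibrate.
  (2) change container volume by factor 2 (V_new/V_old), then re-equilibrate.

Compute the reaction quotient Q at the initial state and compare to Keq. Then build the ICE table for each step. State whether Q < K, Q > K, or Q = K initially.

Q₀ = 7.4327e-04; Q < K (proceeds forward)

Q₀ = 7.4327e-04 vs Keq = 0.06254 ⇒ Q<K, forward
Step 1:
                  J         L         D         M
  I           2.922    0.3043    0.3357    0.2296
  C            -0.2    0.6001       0.2       0.2
  E           2.722    0.9044    0.5357    0.4296
  solve Keq expr → x = 0.2; check Q = 0.06254
Then change container volume by factor 2 (V_new/V_old).
Step 2:
                  J         L         D         M
  I           1.361    0.4522    0.2679    0.2148
  C         -0.1263     0.379    0.1263    0.1263
  E           1.235    0.8312    0.3942    0.3411
  solve Keq expr → x = 0.1263; check Q = 0.06254
Then change container volume by factor 2 (V_new/V_old).
Step 3:
                  J         L         D         M
  I          0.6173    0.4156    0.1971    0.1706
  C         -0.1044    0.3132    0.1044    0.1044
  E          0.5129    0.7287    0.3015     0.275
  solve Keq expr → x = 0.1044; check Q = 0.06254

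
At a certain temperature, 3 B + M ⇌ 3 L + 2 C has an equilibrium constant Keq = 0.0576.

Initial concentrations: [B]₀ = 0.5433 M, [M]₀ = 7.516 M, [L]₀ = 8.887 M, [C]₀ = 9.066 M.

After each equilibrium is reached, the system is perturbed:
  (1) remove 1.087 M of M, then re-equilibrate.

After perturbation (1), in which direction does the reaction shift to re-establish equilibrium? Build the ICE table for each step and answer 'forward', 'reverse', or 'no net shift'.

Direction: reverse

Q₀ = 4.7862e+04 vs Keq = 0.0576 ⇒ Q>K, reverse
Step 1:
                   B          M          L          C
  I           0.5433      7.516      8.887      9.066
  C            6.717      2.239     -6.717     -4.478
  E             7.26      9.755       2.17      4.588
  solve Keq expr → x = -2.239; check Q = 0.0576
Then remove 1.087 M of M.
Step 2:
                   B          M          L          C
  I             7.26      8.668       2.17      4.588
  C          0.05515    0.01838   -0.05515   -0.03676
  E            7.316      8.686      2.115      4.551
  solve Keq expr → x = -0.01838; check Q = 0.0576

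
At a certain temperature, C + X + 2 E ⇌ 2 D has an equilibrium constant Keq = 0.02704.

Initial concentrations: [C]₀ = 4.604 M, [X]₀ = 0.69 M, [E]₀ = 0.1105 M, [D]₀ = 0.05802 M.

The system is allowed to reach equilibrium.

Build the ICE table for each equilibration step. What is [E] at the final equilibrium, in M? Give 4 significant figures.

Q₀ = 0.08679 vs Keq = 0.02704 ⇒ Q>K, reverse
Step 1:
                  C         X         E         D
  Initial     4.604      0.69    0.1105   0.05802
  Change   0.009792  0.009792   0.01958  -0.01958
  Equil       4.614    0.6998    0.1301   0.03844
  solve Keq expr → x = -0.009792; check Q = 0.02704

[E]_eq = 0.1301 M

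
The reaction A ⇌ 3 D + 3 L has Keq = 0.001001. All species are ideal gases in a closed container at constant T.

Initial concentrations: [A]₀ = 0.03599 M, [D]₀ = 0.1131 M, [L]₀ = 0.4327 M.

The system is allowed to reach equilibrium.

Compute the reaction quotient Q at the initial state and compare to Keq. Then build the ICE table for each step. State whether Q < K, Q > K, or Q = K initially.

Q₀ = 0.003257 vs Keq = 0.001001 ⇒ Q>K, reverse
Step 1:
                  A         D         L
  I         0.03599    0.1131    0.4327
  C        0.008629  -0.02589  -0.02589
  E         0.04462   0.08721    0.4068
  solve Keq expr → x = -0.008629; check Q = 0.001001

Q₀ = 0.003257; Q > K (proceeds reverse)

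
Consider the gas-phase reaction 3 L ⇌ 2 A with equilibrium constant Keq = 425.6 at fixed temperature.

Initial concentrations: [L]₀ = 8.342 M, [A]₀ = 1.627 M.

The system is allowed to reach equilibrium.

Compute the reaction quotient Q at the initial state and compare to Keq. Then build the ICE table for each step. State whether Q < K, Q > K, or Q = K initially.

Q₀ = 0.00456; Q < K (proceeds forward)

Q₀ = 0.00456 vs Keq = 425.6 ⇒ Q<K, forward
Step 1:
                  L         A
  init        8.342     1.627
  Δ          -7.862     5.241
  eq         0.4803     6.868
  solve Keq expr → x = 2.621; check Q = 425.6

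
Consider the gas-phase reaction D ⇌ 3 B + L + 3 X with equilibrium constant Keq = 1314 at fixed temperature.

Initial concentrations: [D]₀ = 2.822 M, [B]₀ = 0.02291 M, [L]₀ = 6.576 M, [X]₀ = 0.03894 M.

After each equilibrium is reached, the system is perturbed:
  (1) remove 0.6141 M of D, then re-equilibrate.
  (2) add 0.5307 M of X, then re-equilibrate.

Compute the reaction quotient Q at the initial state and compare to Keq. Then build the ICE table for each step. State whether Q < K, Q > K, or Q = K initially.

Q₀ = 1.6545e-09; Q < K (proceeds forward)

Q₀ = 1.6545e-09 vs Keq = 1314 ⇒ Q<K, forward
Step 1:
                    D           B           L           X
  I             2.822     0.02291       6.576     0.03894
  C            -0.872       2.616       0.872       2.616
  E              1.95       2.639       7.448       2.655
  solve Keq expr → x = 0.872; check Q = 1314
Then remove 0.6141 M of D.
Step 2:
                    D           B           L           X
  I             1.336       2.639       7.448       2.655
  C           0.04811     -0.1443    -0.04811     -0.1443
  E             1.384       2.495         7.4       2.511
  solve Keq expr → x = -0.04811; check Q = 1314
Then add 0.5307 M of X.
Step 3:
                    D           B           L           X
  I             1.384       2.495         7.4       3.041
  C           0.07477     -0.2243    -0.07477     -0.2243
  E             1.459        2.27       7.325       2.817
  solve Keq expr → x = -0.07477; check Q = 1314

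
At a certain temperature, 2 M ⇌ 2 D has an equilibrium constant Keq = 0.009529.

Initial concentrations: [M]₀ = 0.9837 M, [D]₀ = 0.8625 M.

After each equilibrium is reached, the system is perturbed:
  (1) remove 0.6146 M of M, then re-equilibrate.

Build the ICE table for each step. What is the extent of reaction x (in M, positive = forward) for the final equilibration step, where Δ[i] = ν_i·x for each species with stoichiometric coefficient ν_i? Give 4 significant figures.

Q₀ = 0.7688 vs Keq = 0.009529 ⇒ Q>K, reverse
Step 1:
                   M          D
  I           0.9837     0.8625
  C           0.6983    -0.6983
  E            1.682     0.1642
  solve Keq expr → x = -0.3492; check Q = 0.009529
Then remove 0.6146 M of M.
Step 2:
                   M          D
  I            1.067     0.1642
  C          0.05466   -0.05466
  E            1.122     0.1095
  solve Keq expr → x = -0.02733; check Q = 0.009529

x = -0.02733 M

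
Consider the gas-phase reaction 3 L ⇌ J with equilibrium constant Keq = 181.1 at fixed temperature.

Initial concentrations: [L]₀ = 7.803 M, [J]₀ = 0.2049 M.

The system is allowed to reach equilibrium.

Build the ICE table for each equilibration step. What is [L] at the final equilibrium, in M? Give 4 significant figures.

[L]_eq = 0.2468 M

Q₀ = 4.3128e-04 vs Keq = 181.1 ⇒ Q<K, forward
Step 1:
                   L          J
  I            7.803     0.2049
  C           -7.556      2.519
  E           0.2468      2.724
  solve Keq expr → x = 2.519; check Q = 181.1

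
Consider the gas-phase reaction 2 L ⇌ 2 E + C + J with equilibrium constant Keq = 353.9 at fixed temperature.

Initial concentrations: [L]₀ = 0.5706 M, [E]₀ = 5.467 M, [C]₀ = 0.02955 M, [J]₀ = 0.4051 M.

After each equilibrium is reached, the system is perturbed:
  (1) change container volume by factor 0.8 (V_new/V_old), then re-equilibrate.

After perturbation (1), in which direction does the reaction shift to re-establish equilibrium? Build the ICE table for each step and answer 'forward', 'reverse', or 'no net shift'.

Direction: reverse

Q₀ = 1.099 vs Keq = 353.9 ⇒ Q<K, forward
Step 1:
                  L         E         C         J
  I          0.5706     5.467   0.02955    0.4051
  C         -0.4455    0.4455    0.2228    0.2228
  E          0.1251     5.913    0.2523    0.6279
  solve Keq expr → x = 0.2228; check Q = 353.9
Then change container volume by factor 0.8 (V_new/V_old).
Step 2:
                  L         E         C         J
  I          0.1564     7.391    0.3154    0.7848
  C         0.03144  -0.03144  -0.01572  -0.01572
  E          0.1878     7.359    0.2997    0.7691
  solve Keq expr → x = -0.01572; check Q = 353.9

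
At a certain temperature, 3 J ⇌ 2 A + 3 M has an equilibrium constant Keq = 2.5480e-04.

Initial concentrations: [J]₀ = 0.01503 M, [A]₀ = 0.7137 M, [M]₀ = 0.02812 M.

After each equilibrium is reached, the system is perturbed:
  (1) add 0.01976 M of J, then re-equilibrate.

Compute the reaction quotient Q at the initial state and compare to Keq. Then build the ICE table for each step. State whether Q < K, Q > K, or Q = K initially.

Q₀ = 3.336 vs Keq = 2.5480e-04 ⇒ Q>K, reverse
Step 1:
                    J           A           M
  I           0.01503      0.7137     0.02812
  C            0.0249     -0.0166     -0.0249
  E           0.03993      0.6971     0.00322
  solve Keq expr → x = -0.0083; check Q = 2.5480e-04
Then add 0.01976 M of J.
Step 2:
                    J           A           M
  I           0.05969      0.6971     0.00322
  C          -0.00147  9.8028e-04     0.00147
  E           0.05822      0.6981     0.00469
  solve Keq expr → x = 4.9014e-04; check Q = 2.5480e-04

Q₀ = 3.336; Q > K (proceeds reverse)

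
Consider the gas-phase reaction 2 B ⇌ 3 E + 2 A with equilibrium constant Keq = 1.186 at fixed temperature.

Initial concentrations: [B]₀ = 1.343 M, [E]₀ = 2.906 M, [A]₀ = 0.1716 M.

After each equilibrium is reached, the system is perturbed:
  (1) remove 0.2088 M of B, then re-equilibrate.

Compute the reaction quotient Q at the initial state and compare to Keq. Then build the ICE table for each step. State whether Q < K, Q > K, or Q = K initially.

Q₀ = 0.4007 vs Keq = 1.186 ⇒ Q<K, forward
Step 1:
                    B           E           A
  I             1.343       2.906      0.1716
  C          -0.08693      0.1304     0.08693
  E             1.256       3.036      0.2585
  solve Keq expr → x = 0.04347; check Q = 1.186
Then remove 0.2088 M of B.
Step 2:
                    B           E           A
  I             1.047       3.036      0.2585
  C           0.03129    -0.04693    -0.03129
  E             1.079       2.989      0.2272
  solve Keq expr → x = -0.01564; check Q = 1.186

Q₀ = 0.4007; Q < K (proceeds forward)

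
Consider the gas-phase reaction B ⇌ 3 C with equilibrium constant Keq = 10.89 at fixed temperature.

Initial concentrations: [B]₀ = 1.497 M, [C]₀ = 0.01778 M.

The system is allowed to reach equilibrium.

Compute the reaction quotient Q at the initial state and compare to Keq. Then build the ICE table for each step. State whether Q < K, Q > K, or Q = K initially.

Q₀ = 3.7547e-06 vs Keq = 10.89 ⇒ Q<K, forward
Step 1:
                   B          C
  I            1.497    0.01778
  C          -0.6837      2.051
  E           0.8133      2.069
  solve Keq expr → x = 0.6837; check Q = 10.89

Q₀ = 3.7547e-06; Q < K (proceeds forward)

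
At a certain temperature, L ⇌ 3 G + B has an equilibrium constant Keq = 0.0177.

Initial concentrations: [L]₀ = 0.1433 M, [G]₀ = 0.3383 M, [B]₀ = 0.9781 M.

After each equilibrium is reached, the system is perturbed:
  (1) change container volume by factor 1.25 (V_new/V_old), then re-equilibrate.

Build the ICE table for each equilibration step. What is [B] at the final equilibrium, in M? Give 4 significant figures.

[B]_eq = 0.7436 M

Q₀ = 0.2643 vs Keq = 0.0177 ⇒ Q>K, reverse
Step 1:
                  L         G         B
  I          0.1433    0.3383    0.9781
  C         0.06019   -0.1806  -0.06019
  E          0.2035    0.1577    0.9179
  solve Keq expr → x = -0.06019; check Q = 0.0177
Then change container volume by factor 1.25 (V_new/V_old).
Step 2:
                  L         G         B
  I          0.1628    0.1262    0.7343
  C       -0.009281   0.02784  0.009281
  E          0.1535     0.154    0.7436
  solve Keq expr → x = 0.009281; check Q = 0.0177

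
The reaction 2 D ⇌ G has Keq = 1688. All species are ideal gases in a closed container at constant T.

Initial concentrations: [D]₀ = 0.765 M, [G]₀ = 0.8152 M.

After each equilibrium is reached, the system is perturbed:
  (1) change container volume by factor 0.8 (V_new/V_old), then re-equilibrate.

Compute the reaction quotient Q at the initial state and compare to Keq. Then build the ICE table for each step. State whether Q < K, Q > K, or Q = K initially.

Q₀ = 1.393; Q < K (proceeds forward)

Q₀ = 1.393 vs Keq = 1688 ⇒ Q<K, forward
Step 1:
                    D           G
  I             0.765      0.8152
  C           -0.7385      0.3693
  E           0.02649       1.184
  solve Keq expr → x = 0.3693; check Q = 1688
Then change container volume by factor 0.8 (V_new/V_old).
Step 2:
                    D           G
  I           0.03311       1.481
  C         -0.003478    0.001739
  E           0.02963       1.482
  solve Keq expr → x = 0.001739; check Q = 1688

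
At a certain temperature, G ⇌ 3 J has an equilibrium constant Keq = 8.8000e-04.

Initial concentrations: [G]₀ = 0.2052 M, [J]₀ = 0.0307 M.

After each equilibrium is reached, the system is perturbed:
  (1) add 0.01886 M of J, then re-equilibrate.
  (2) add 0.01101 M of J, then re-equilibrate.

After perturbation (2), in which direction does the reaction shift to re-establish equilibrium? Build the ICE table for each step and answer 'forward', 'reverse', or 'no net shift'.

Direction: reverse

Q₀ = 1.4101e-04 vs Keq = 8.8000e-04 ⇒ Q<K, forward
Step 1:
                   G          J
  init        0.2052     0.0307
  Δ        -0.008348    0.02505
  eq          0.1969    0.05575
  solve Keq expr → x = 0.008348; check Q = 8.8000e-04
Then add 0.01886 M of J.
Step 2:
                   G          J
  init        0.1969    0.07461
  Δ         0.006097   -0.01829
  eq          0.2029    0.05631
  solve Keq expr → x = -0.006097; check Q = 8.8000e-04
Then add 0.01101 M of J.
Step 3:
                   G          J
  init        0.2029    0.06732
  Δ         0.003561   -0.01068
  eq          0.2065    0.05664
  solve Keq expr → x = -0.003561; check Q = 8.8000e-04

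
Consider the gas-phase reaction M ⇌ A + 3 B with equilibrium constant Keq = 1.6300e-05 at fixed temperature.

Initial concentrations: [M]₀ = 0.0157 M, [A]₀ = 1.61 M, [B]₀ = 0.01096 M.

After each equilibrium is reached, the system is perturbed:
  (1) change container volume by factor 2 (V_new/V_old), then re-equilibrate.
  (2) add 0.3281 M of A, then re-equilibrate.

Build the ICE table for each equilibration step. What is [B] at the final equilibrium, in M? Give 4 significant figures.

Q₀ = 1.3501e-04 vs Keq = 1.6300e-05 ⇒ Q>K, reverse
Step 1:
                    M           A           B
  I            0.0157        1.61     0.01096
  C          0.001781   -0.001781   -0.005343
  E           0.01748       1.608    0.005617
  solve Keq expr → x = -0.001781; check Q = 1.6300e-05
Then change container volume by factor 2 (V_new/V_old).
Step 2:
                    M           A           B
  I          0.008741      0.8041    0.002808
  C       -8.7106e-04  8.7106e-04    0.002613
  E           0.00787       0.805    0.005421
  solve Keq expr → x = 8.7106e-04; check Q = 1.6300e-05
Then add 0.3281 M of A.
Step 3:
                    M           A           B
  I           0.00787       1.133    0.005421
  C        1.8220e-04 -1.8220e-04 -5.4661e-04
  E          0.008052       1.133    0.004875
  solve Keq expr → x = -1.8220e-04; check Q = 1.6300e-05

[B]_eq = 0.004875 M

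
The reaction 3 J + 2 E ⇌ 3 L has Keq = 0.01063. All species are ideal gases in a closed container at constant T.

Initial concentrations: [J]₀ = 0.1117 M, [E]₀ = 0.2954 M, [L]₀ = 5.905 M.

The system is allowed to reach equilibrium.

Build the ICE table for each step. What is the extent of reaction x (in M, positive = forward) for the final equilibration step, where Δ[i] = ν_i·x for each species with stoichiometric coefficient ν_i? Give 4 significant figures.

x = -1.341 M

Q₀ = 1.6931e+06 vs Keq = 0.01063 ⇒ Q>K, reverse
Step 1:
                  J         E         L
  init       0.1117    0.2954     5.905
  Δ           4.023     2.682    -4.023
  eq          4.135     2.978     1.882
  solve Keq expr → x = -1.341; check Q = 0.01063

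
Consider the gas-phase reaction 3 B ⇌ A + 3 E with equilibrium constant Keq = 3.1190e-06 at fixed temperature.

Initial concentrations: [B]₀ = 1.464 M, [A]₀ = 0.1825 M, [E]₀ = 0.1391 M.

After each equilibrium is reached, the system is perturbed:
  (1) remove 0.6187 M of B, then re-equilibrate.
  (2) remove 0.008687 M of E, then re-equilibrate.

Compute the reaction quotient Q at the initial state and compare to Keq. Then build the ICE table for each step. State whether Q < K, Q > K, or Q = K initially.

Q₀ = 1.5654e-04; Q > K (proceeds reverse)

Q₀ = 1.5654e-04 vs Keq = 3.1190e-06 ⇒ Q>K, reverse
Step 1:
                   B          A          E
  Initial      1.464     0.1825     0.1391
  Change     0.09624   -0.03208   -0.09624
  Equil         1.56     0.1504    0.04286
  solve Keq expr → x = -0.03208; check Q = 3.1190e-06
Then remove 0.6187 M of B.
Step 2:
                   B          A          E
  Initial     0.9415     0.1504    0.04286
  Change     0.01623  -0.005409   -0.01623
  Equil       0.9578      0.145    0.02664
  solve Keq expr → x = -0.005409; check Q = 3.1190e-06
Then remove 0.008687 M of E.
Step 3:
                   B          A          E
  Initial     0.9578      0.145    0.01795
  Change   -0.008291   0.002764   0.008291
  Equil       0.9495     0.1478    0.02624
  solve Keq expr → x = 0.002764; check Q = 3.1190e-06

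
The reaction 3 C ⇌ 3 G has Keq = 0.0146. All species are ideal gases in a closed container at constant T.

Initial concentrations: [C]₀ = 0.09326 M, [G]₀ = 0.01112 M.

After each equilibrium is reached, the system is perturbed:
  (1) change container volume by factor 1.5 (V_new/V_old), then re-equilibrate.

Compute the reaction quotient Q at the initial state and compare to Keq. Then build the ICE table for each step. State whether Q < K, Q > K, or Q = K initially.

Q₀ = 0.001695 vs Keq = 0.0146 ⇒ Q<K, forward
Step 1:
                  C         G
  Initial   0.09326   0.01112
  Change  -0.009381  0.009381
  Equil     0.08388    0.0205
  solve Keq expr → x = 0.003127; check Q = 0.0146
Then change container volume by factor 1.5 (V_new/V_old).
Step 2:
                  C         G
  Initial   0.05592   0.01367
  Change          0         0
  Equil     0.05592   0.01367
  solve Keq expr → x = 0; check Q = 0.0146

Q₀ = 0.001695; Q < K (proceeds forward)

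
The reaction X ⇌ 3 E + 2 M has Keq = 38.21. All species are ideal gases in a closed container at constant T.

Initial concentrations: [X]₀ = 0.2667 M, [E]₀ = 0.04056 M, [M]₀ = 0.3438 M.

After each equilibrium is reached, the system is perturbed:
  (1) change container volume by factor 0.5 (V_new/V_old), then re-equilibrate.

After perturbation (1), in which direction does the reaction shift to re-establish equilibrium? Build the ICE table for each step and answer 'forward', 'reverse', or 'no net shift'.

Direction: reverse

Q₀ = 2.9572e-05 vs Keq = 38.21 ⇒ Q<K, forward
Step 1:
                  X         E         M
  init       0.2667   0.04056    0.3438
  Δ         -0.2565    0.7695     0.513
  eq        0.01021      0.81    0.8568
  solve Keq expr → x = 0.2565; check Q = 38.21
Then change container volume by factor 0.5 (V_new/V_old).
Step 2:
                  X         E         M
  init      0.02042      1.62     1.714
  Δ          0.1077   -0.3231   -0.2154
  eq         0.1281     1.297     1.498
  solve Keq expr → x = -0.1077; check Q = 38.21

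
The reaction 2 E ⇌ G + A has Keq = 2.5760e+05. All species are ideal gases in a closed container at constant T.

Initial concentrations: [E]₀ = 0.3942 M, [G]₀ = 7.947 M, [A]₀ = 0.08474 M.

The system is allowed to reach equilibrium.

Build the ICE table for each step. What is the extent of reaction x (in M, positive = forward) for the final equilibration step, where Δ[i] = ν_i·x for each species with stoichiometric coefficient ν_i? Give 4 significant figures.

Q₀ = 4.334 vs Keq = 2.5760e+05 ⇒ Q<K, forward
Step 1:
                    E           G           A
  Initial      0.3942       7.947     0.08474
  Change      -0.3912      0.1956      0.1956
  Equil      0.002977       8.143      0.2804
  solve Keq expr → x = 0.1956; check Q = 2.5760e+05

x = 0.1956 M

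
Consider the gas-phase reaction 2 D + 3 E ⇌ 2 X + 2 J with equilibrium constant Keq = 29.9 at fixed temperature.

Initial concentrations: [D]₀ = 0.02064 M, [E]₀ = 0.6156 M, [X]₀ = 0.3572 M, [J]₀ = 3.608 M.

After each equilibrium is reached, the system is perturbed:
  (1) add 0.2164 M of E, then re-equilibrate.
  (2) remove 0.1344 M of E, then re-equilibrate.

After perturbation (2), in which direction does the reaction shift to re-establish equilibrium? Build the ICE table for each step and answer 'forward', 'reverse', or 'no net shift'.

Q₀ = 1.6712e+04 vs Keq = 29.9 ⇒ Q>K, reverse
Step 1:
                  D         E         X         J
  I         0.02064    0.6156    0.3572     3.608
  C          0.1497    0.2246   -0.1497   -0.1497
  E          0.1704    0.8402    0.2075     3.458
  solve Keq expr → x = -0.07487; check Q = 29.9
Then add 0.2164 M of E.
Step 2:
                  D         E         X         J
  I          0.1704     1.057    0.2075     3.458
  C        -0.02572  -0.03858   0.02572   0.02572
  E          0.1447     1.018    0.2332     3.484
  solve Keq expr → x = 0.01286; check Q = 29.9
Then remove 0.1344 M of E.
Step 3:
                  D         E         X         J
  I          0.1447    0.8836    0.2332     3.484
  C         0.01538   0.02307  -0.01538  -0.01538
  E            0.16    0.9067    0.2178     3.469
  solve Keq expr → x = -0.007691; check Q = 29.9

Direction: reverse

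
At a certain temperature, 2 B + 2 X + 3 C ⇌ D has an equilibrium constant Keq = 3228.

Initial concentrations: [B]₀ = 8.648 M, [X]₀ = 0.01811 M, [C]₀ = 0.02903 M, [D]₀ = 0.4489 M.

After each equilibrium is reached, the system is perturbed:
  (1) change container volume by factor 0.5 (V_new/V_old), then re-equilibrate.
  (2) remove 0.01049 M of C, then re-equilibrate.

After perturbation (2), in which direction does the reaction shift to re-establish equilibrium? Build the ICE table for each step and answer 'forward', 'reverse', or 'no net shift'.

Q₀ = 7.4807e+05 vs Keq = 3228 ⇒ Q>K, reverse
Step 1:
                    B           X           C           D
  I             8.648     0.01811     0.02903      0.4489
  C           0.03659     0.03659     0.05489     -0.0183
  E             8.685      0.0547     0.08392      0.4306
  solve Keq expr → x = -0.0183; check Q = 3228
Then change container volume by factor 0.5 (V_new/V_old).
Step 2:
                    B           X           C           D
  I             17.37      0.1094      0.1678      0.8612
  C           -0.0622     -0.0622     -0.0933      0.0311
  E             17.31     0.04721     0.07454      0.8923
  solve Keq expr → x = 0.0311; check Q = 3228
Then remove 0.01049 M of C.
Step 3:
                    B           X           C           D
  I             17.31     0.04721     0.06405      0.8923
  C          0.004202    0.004202    0.006304   -0.002101
  E             17.31     0.05141     0.07035      0.8902
  solve Keq expr → x = -0.002101; check Q = 3228

Direction: reverse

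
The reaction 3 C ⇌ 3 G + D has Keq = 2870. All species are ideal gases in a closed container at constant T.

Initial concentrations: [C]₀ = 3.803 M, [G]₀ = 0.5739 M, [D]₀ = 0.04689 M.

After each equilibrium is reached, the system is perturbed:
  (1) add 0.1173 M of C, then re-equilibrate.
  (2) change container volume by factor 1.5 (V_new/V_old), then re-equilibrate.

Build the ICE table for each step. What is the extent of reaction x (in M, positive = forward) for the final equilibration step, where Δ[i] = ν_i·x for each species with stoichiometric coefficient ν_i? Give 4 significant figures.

Q₀ = 1.6114e-04 vs Keq = 2870 ⇒ Q<K, forward
Step 1:
                    C           G           D
  Initial       3.803      0.5739     0.04689
  Change       -3.497       3.497       1.166
  Equil        0.3055       4.071       1.213
  solve Keq expr → x = 1.166; check Q = 2870
Then add 0.1173 M of C.
Step 2:
                    C           G           D
  Initial      0.4228       4.071       1.213
  Change      -0.1063      0.1063     0.03543
  Equil        0.3165       4.178       1.248
  solve Keq expr → x = 0.03543; check Q = 2870
Then change container volume by factor 1.5 (V_new/V_old).
Step 3:
                    C           G           D
  Initial       0.211       2.785      0.8321
  Change     -0.02445     0.02445    0.008151
  Equil        0.1866        2.81      0.8403
  solve Keq expr → x = 0.008151; check Q = 2870

x = 0.008151 M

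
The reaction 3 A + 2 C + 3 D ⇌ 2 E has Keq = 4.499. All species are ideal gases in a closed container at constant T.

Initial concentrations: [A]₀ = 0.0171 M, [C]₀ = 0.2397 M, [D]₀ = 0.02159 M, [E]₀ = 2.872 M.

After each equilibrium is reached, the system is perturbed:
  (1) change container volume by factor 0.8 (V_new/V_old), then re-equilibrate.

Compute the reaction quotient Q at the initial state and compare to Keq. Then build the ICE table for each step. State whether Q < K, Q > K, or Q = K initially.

Q₀ = 2.8529e+12; Q > K (proceeds reverse)

Q₀ = 2.8529e+12 vs Keq = 4.499 ⇒ Q>K, reverse
Step 1:
                  A         C         D         E
  Initial    0.0171    0.2397   0.02159     2.872
  Change       1.02    0.6801      1.02   -0.6801
  Equil       1.037    0.9198     1.042     2.192
  solve Keq expr → x = -0.3401; check Q = 4.499
Then change container volume by factor 0.8 (V_new/V_old).
Step 2:
                  A         C         D         E
  Initial     1.297      1.15     1.302      2.74
  Change    -0.1992   -0.1328   -0.1992    0.1328
  Equil       1.097     1.017     1.103     2.873
  solve Keq expr → x = 0.06641; check Q = 4.499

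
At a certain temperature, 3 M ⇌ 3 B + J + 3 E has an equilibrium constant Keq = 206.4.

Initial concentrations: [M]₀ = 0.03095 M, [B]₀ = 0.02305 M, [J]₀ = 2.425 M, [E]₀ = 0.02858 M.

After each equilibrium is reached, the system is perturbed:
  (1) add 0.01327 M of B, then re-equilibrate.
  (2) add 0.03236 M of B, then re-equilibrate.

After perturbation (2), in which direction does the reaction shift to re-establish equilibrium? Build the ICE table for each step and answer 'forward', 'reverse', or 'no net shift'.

Q₀ = 2.3385e-05 vs Keq = 206.4 ⇒ Q<K, forward
Step 1:
                    M           B           J           E
  init        0.03095     0.02305       2.425     0.02858
  Δ          -0.03024     0.03024     0.01008     0.03024
  eq       7.1348e-04     0.05329       2.435     0.05882
  solve Keq expr → x = 0.01008; check Q = 206.4
Then add 0.01327 M of B.
Step 2:
                    M           B           J           E
  init     7.1348e-04     0.06656       2.435     0.05882
  Δ        1.7275e-04 -1.7275e-04 -5.7583e-05 -1.7275e-04
  eq       8.8623e-04     0.06638       2.435     0.05864
  solve Keq expr → x = -5.7583e-05; check Q = 206.4
Then add 0.03236 M of B.
Step 3:
                    M           B           J           E
  init     8.8623e-04     0.09874       2.435     0.05864
  Δ        4.1708e-04 -4.1708e-04 -1.3903e-04 -4.1708e-04
  eq         0.001303     0.09833       2.435     0.05823
  solve Keq expr → x = -1.3903e-04; check Q = 206.4

Direction: reverse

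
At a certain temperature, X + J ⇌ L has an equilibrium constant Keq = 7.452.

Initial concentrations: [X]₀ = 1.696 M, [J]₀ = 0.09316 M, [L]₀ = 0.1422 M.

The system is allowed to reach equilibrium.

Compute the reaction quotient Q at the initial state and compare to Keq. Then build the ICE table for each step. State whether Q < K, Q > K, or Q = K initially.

Q₀ = 0.9; Q < K (proceeds forward)

Q₀ = 0.9 vs Keq = 7.452 ⇒ Q<K, forward
Step 1:
                  X         J         L
  I           1.696   0.09316    0.1422
  C        -0.07516  -0.07516   0.07516
  E           1.621     0.018    0.2174
  solve Keq expr → x = 0.07516; check Q = 7.452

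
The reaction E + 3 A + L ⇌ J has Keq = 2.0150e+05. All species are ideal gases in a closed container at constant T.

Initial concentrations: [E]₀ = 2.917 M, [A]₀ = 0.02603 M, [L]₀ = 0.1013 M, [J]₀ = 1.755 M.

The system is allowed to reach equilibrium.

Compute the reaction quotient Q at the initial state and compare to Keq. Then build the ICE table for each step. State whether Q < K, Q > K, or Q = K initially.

Q₀ = 3.3675e+05; Q > K (proceeds reverse)

Q₀ = 3.3675e+05 vs Keq = 2.0150e+05 ⇒ Q>K, reverse
Step 1:
                   E          A          L          J
  Initial      2.917    0.02603     0.1013      1.755
  Change    0.001563   0.004688   0.001563  -0.001563
  Equil        2.919    0.03072     0.1029      1.753
  solve Keq expr → x = -0.001563; check Q = 2.0150e+05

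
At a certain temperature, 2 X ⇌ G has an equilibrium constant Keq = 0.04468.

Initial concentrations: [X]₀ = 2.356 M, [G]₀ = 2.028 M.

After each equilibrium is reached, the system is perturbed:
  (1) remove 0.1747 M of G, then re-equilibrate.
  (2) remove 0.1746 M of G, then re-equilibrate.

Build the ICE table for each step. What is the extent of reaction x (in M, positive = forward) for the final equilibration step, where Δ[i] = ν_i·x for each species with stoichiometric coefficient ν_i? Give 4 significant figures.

x = 0.0991 M

Q₀ = 0.3654 vs Keq = 0.04468 ⇒ Q>K, reverse
Step 1:
                   X          G
  I            2.356      2.028
  C            2.201       -1.1
  E            4.557     0.9277
  solve Keq expr → x = -1.1; check Q = 0.04468
Then remove 0.1747 M of G.
Step 2:
                   X          G
  I            4.557      0.753
  C          -0.1944    0.09722
  E            4.362     0.8502
  solve Keq expr → x = 0.09722; check Q = 0.04468
Then remove 0.1746 M of G.
Step 3:
                   X          G
  I            4.362     0.6756
  C          -0.1982     0.0991
  E            4.164     0.7747
  solve Keq expr → x = 0.0991; check Q = 0.04468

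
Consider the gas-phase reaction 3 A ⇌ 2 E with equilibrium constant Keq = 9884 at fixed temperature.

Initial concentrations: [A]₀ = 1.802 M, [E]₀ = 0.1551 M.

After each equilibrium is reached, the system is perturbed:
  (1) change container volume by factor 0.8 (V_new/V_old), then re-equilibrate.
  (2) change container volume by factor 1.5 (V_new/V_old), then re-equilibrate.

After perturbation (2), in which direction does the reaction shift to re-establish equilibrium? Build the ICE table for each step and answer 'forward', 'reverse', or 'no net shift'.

Direction: reverse

Q₀ = 0.004111 vs Keq = 9884 ⇒ Q<K, forward
Step 1:
                    A           E
  init          1.802      0.1551
  Δ            -1.746       1.164
  eq          0.05604       1.319
  solve Keq expr → x = 0.582; check Q = 9884
Then change container volume by factor 0.8 (V_new/V_old).
Step 2:
                    A           E
  init        0.07006       1.649
  Δ         -0.004935     0.00329
  eq          0.06512       1.652
  solve Keq expr → x = 0.001645; check Q = 9884
Then change container volume by factor 1.5 (V_new/V_old).
Step 3:
                    A           E
  init        0.04341       1.101
  Δ          0.006159   -0.004106
  eq          0.04957       1.097
  solve Keq expr → x = -0.002053; check Q = 9884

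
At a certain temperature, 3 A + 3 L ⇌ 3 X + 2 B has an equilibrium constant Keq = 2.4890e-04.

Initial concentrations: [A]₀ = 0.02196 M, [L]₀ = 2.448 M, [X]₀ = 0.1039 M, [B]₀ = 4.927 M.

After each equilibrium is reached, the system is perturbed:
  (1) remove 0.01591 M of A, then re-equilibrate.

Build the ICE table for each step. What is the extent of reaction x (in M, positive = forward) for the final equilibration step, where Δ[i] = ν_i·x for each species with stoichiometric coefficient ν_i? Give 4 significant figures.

x = -2.7947e-04 M

Q₀ = 175.3 vs Keq = 2.4890e-04 ⇒ Q>K, reverse
Step 1:
                  A         L         X         B
  init      0.02196     2.448    0.1039     4.927
  Δ         0.09725   0.09725  -0.09725  -0.06483
  eq         0.1192     2.545   0.00665     4.862
  solve Keq expr → x = -0.03242; check Q = 2.4890e-04
Then remove 0.01591 M of A.
Step 2:
                  A         L         X         B
  init       0.1033     2.545   0.00665     4.862
  Δ       8.3841e-04 8.3841e-04 -8.3841e-04 -5.5894e-04
  eq         0.1041     2.546  0.005812     4.862
  solve Keq expr → x = -2.7947e-04; check Q = 2.4890e-04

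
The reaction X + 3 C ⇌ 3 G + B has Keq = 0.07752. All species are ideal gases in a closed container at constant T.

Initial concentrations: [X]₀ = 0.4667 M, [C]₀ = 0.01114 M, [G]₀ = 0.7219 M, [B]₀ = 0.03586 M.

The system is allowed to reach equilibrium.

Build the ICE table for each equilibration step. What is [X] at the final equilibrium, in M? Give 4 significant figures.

[X]_eq = 0.5023 M

Q₀ = 2.0910e+04 vs Keq = 0.07752 ⇒ Q>K, reverse
Step 1:
                    X           C           G           B
  Initial      0.4667     0.01114      0.7219     0.03586
  Change      0.03559      0.1068     -0.1068    -0.03559
  Equil        0.5023      0.1179      0.6151  2.7413e-04
  solve Keq expr → x = -0.03559; check Q = 0.07752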